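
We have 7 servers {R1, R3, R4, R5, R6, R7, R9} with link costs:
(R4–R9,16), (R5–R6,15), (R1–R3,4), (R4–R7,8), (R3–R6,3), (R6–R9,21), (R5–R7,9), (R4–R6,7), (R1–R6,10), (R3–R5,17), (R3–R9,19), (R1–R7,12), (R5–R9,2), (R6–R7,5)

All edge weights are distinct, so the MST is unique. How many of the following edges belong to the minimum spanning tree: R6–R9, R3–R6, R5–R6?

1

Kruskal: consider edges lightest-first.
R5–R9 (2): add — endpoints in different components.
R3–R6 (3): add — endpoints in different components.
R1–R3 (4): add — endpoints in different components.
R6–R7 (5): add — endpoints in different components.
R4–R6 (7): add — endpoints in different components.
R4–R7 (8): skip — R7 and R4 already connected.
R5–R7 (9): add — endpoints in different components.
MST edge set: {R5–R9, R3–R6, R1–R3, R6–R7, R4–R6, R5–R7}.
Of the listed edges, {R3–R6} are in the MST → 1.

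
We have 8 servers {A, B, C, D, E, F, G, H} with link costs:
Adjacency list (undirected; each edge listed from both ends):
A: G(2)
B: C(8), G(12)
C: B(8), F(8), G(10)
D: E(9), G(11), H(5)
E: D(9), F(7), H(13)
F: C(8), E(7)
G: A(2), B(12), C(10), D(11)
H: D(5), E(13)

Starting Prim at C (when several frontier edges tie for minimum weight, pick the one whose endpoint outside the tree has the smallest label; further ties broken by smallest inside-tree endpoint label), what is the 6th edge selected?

Prim's algorithm from C:
Step 1: cheapest edge leaving the tree is B C (8); add B.
Step 2: cheapest edge leaving the tree is C F (8); add F.
Step 3: cheapest edge leaving the tree is E F (7); add E.
Step 4: cheapest edge leaving the tree is D E (9); add D.
Step 5: cheapest edge leaving the tree is D H (5); add H.
Step 6: cheapest edge leaving the tree is C G (10); add G.
Step 7: cheapest edge leaving the tree is A G (2); add A.
The 6th edge added is C G.

C-G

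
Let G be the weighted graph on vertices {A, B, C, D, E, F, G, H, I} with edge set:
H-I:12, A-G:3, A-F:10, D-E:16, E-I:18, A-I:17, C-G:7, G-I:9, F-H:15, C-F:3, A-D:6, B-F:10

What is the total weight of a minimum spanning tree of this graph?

Kruskal's algorithm — process edges by increasing weight (ties by edge label):
A-G (3): add — endpoints in different components.
C-F (3): add — endpoints in different components.
A-D (6): add — endpoints in different components.
C-G (7): add — endpoints in different components.
G-I (9): add — endpoints in different components.
A-F (10): skip — A and F already connected.
B-F (10): add — endpoints in different components.
H-I (12): add — endpoints in different components.
F-H (15): skip — F and H already connected.
D-E (16): add — endpoints in different components.
MST edges: A-G, C-F, A-D, C-G, G-I, B-F, H-I, D-E; total weight 3+3+6+7+9+10+12+16 = 66.

66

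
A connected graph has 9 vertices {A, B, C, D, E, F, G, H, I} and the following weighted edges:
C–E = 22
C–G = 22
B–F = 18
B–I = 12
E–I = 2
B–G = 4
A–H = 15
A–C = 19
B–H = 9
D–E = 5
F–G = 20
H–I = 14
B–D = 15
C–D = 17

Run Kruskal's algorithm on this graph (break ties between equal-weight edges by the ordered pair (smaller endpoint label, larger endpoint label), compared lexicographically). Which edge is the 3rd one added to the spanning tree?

Kruskal's algorithm — process edges by increasing weight (ties by edge label):
E–I (2): add — endpoints in different components.
B–G (4): add — endpoints in different components.
D–E (5): add — endpoints in different components.
B–H (9): add — endpoints in different components.
B–I (12): add — endpoints in different components.
H–I (14): skip — H and I already connected.
A–H (15): add — endpoints in different components.
B–D (15): skip — B and D already connected.
C–D (17): add — endpoints in different components.
B–F (18): add — endpoints in different components.
The 3rd edge added is D–E.

D-E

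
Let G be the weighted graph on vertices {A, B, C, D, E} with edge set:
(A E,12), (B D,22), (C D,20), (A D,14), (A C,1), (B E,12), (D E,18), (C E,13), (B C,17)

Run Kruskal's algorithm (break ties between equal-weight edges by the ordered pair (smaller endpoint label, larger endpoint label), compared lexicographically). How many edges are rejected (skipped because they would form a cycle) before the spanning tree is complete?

Kruskal's algorithm — process edges by increasing weight (ties by edge label):
A C (1): add. Components now {A,C} {B} {D} {E}
A E (12): add. Components now {A,C,E} {B} {D}
B E (12): add. Components now {A,B,C,E} {D}
C E (13): skip — C and E already connected.
A D (14): add. Components now {A,B,C,D,E}
Edges rejected before the tree was complete: 1.

1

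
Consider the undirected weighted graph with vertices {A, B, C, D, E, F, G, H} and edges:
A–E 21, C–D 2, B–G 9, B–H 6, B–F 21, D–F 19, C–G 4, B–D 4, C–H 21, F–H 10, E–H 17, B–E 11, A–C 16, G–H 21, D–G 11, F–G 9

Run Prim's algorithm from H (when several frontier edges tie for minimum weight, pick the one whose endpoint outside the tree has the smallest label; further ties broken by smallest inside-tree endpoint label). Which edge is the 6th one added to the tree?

Prim, starting at H.
Step 1: cheapest edge leaving the tree is B–H (6); add B.
Step 2: cheapest edge leaving the tree is B–D (4); add D.
Step 3: cheapest edge leaving the tree is C–D (2); add C.
Step 4: cheapest edge leaving the tree is C–G (4); add G.
Step 5: cheapest edge leaving the tree is F–G (9); add F.
Step 6: cheapest edge leaving the tree is B–E (11); add E.
Step 7: cheapest edge leaving the tree is A–C (16); add A.
The 6th edge added is B–E.

B-E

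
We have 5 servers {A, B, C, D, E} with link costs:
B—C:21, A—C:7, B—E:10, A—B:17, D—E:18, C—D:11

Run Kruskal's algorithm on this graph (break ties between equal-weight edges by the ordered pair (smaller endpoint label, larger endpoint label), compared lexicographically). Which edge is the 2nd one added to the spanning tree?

Sort edges by weight, then run Kruskal:
A—C (7): add. Components now {A,C} {B} {D} {E}
B—E (10): add. Components now {A,C} {B,E} {D}
C—D (11): add. Components now {A,C,D} {B,E}
A—B (17): add. Components now {A,B,C,D,E}
The 2nd edge added is B—E.

B-E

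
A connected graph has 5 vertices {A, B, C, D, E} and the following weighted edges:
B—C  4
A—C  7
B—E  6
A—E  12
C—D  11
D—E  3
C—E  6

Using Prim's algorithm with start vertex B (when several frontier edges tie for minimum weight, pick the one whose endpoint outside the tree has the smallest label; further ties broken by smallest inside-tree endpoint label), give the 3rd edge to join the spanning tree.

D-E

Prim's algorithm from B:
Step 1: cheapest edge leaving the tree is B—C (4); add C.
Step 2: cheapest edge leaving the tree is B—E (6); add E.
Step 3: cheapest edge leaving the tree is D—E (3); add D.
Step 4: cheapest edge leaving the tree is A—C (7); add A.
The 3rd edge added is D—E.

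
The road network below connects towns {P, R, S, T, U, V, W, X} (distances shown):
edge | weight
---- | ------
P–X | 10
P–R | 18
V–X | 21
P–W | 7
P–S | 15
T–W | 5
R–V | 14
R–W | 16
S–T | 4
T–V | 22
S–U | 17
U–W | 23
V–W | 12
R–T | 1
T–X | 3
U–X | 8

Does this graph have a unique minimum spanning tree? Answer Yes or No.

Kruskal: consider edges lightest-first.
R–T (1): add — endpoints in different components.
T–X (3): add — endpoints in different components.
S–T (4): add — endpoints in different components.
T–W (5): add — endpoints in different components.
P–W (7): add — endpoints in different components.
U–X (8): add — endpoints in different components.
P–X (10): skip — P and X already connected.
V–W (12): add — endpoints in different components.
Every non-tree edge has weight strictly greater than the heaviest edge on the tree path between its endpoints, so the MST is unique.

Yes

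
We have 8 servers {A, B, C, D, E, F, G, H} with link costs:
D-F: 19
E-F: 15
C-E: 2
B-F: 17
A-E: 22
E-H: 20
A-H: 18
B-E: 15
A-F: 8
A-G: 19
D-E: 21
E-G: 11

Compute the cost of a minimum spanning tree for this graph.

Prim's algorithm from B:
Step 1: frontier [B-E 15, B-F 17] → take B-E (15); add E.
Step 2: frontier [B-F 17, C-E 2, E-G 11, E-F 15, E-H 20, D-E 21, A-E 22] → take C-E (2); add C.
Step 3: frontier [B-F 17, E-G 11, E-F 15, E-H 20, D-E 21, A-E 22] → take E-G (11); add G.
Step 4: frontier [B-F 17, E-F 15, E-H 20, D-E 21, A-E 22, A-G 19] → take E-F (15); add F.
Step 5: frontier [E-H 20, D-E 21, A-E 22, A-F 8, D-F 19, A-G 19] → take A-F (8); add A.
Step 6: frontier [A-H 18, E-H 20, D-E 21, D-F 19] → take A-H (18); add H.
Step 7: frontier [D-E 21, D-F 19] → take D-F (19); add D.
MST edges: B-E, C-E, E-G, E-F, A-F, A-H, D-F; total weight 15+2+11+15+8+18+19 = 88.

88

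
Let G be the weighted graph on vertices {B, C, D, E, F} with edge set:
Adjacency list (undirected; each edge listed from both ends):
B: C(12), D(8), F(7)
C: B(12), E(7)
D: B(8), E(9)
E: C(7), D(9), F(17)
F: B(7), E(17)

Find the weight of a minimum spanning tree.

Sort edges by weight, then run Kruskal:
B–F (7): add — endpoints in different components.
C–E (7): add — endpoints in different components.
B–D (8): add — endpoints in different components.
D–E (9): add — endpoints in different components.
MST edges: B–F, C–E, B–D, D–E; total weight 7+7+8+9 = 31.

31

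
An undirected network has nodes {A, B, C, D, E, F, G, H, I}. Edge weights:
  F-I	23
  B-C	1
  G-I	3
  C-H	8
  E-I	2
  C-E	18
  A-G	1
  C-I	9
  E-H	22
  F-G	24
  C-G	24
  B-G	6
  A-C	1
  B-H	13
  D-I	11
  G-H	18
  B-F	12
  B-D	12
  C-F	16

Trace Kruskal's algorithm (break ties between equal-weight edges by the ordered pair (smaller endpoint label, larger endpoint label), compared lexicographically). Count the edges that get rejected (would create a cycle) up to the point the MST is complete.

3

Kruskal's algorithm — process edges by increasing weight (ties by edge label):
A-C (1): add — endpoints in different components.
A-G (1): add — endpoints in different components.
B-C (1): add — endpoints in different components.
E-I (2): add — endpoints in different components.
G-I (3): add — endpoints in different components.
B-G (6): skip — B and G already connected.
C-H (8): add — endpoints in different components.
C-I (9): skip — C and I already connected.
D-I (11): add — endpoints in different components.
B-D (12): skip — B and D already connected.
B-F (12): add — endpoints in different components.
Edges rejected before the tree was complete: 3.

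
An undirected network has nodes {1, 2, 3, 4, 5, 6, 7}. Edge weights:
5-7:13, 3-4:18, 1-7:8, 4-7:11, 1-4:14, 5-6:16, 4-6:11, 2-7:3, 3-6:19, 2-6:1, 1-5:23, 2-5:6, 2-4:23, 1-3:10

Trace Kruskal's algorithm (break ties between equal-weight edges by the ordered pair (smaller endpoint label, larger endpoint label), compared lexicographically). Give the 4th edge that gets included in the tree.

Kruskal's algorithm — process edges by increasing weight (ties by edge label):
2-6 (1): add — endpoints in different components.
2-7 (3): add — endpoints in different components.
2-5 (6): add — endpoints in different components.
1-7 (8): add — endpoints in different components.
1-3 (10): add — endpoints in different components.
4-6 (11): add — endpoints in different components.
The 4th edge added is 1-7.

1-7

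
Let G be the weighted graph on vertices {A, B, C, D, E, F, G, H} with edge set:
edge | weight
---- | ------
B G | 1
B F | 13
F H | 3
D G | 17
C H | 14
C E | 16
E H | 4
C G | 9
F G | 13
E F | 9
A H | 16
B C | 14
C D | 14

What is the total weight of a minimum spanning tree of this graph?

Prim, starting at F.
Step 1: cheapest edge leaving the tree is F H (3); add H.
Step 2: cheapest edge leaving the tree is E H (4); add E.
Step 3: cheapest edge leaving the tree is B F (13); add B.
Step 4: cheapest edge leaving the tree is B G (1); add G.
Step 5: cheapest edge leaving the tree is C G (9); add C.
Step 6: cheapest edge leaving the tree is C D (14); add D.
Step 7: cheapest edge leaving the tree is A H (16); add A.
MST edges: F H, E H, B F, B G, C G, C D, A H; total weight 3+4+13+1+9+14+16 = 60.

60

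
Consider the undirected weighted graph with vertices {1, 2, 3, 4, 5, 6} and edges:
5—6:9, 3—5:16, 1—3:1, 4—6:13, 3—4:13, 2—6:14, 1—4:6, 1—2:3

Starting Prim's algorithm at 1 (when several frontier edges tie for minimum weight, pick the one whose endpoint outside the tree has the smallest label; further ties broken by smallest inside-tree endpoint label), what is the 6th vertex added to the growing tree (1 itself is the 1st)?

Prim, starting at 1.
Step 1: frontier [1—3 1, 1—2 3, 1—4 6] → take 1—3 (1); add 3.
Step 2: frontier [1—2 3, 1—4 6, 3—4 13, 3—5 16] → take 1—2 (3); add 2.
Step 3: frontier [1—4 6, 2—6 14, 3—4 13, 3—5 16] → take 1—4 (6); add 4.
Step 4: frontier [2—6 14, 3—5 16, 4—6 13] → take 4—6 (13); add 6.
Step 5: frontier [3—5 16, 5—6 9] → take 5—6 (9); add 5.
Vertex order: 1, 3, 2, 4, 6, 5. The 6th vertex is 5.

5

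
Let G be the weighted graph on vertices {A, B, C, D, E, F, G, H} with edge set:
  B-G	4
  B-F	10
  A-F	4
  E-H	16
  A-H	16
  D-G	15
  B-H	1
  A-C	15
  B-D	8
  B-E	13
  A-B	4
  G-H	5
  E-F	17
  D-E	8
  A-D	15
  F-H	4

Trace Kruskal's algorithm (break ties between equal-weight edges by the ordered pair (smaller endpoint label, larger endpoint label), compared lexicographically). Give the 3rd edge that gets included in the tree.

Kruskal's algorithm — process edges by increasing weight (ties by edge label):
B-H (1): add — endpoints in different components.
A-B (4): add — endpoints in different components.
A-F (4): add — endpoints in different components.
B-G (4): add — endpoints in different components.
F-H (4): skip — F and H already connected.
G-H (5): skip — G and H already connected.
B-D (8): add — endpoints in different components.
D-E (8): add — endpoints in different components.
B-F (10): skip — B and F already connected.
B-E (13): skip — B and E already connected.
A-C (15): add — endpoints in different components.
The 3rd edge added is A-F.

A-F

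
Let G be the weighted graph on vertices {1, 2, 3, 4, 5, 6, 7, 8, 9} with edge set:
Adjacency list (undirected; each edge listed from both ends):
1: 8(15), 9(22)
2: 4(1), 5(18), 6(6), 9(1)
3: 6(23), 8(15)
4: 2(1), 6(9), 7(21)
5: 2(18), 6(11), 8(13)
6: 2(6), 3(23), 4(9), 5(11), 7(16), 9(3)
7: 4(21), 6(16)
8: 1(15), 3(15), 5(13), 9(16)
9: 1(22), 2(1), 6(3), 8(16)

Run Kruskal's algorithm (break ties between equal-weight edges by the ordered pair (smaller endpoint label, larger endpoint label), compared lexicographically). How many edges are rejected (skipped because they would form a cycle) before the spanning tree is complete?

2

Kruskal's algorithm — process edges by increasing weight (ties by edge label):
2—4 (1): add — endpoints in different components.
2—9 (1): add — endpoints in different components.
6—9 (3): add — endpoints in different components.
2—6 (6): skip — 2 and 6 already connected.
4—6 (9): skip — 4 and 6 already connected.
5—6 (11): add — endpoints in different components.
5—8 (13): add — endpoints in different components.
1—8 (15): add — endpoints in different components.
3—8 (15): add — endpoints in different components.
6—7 (16): add — endpoints in different components.
Edges rejected before the tree was complete: 2.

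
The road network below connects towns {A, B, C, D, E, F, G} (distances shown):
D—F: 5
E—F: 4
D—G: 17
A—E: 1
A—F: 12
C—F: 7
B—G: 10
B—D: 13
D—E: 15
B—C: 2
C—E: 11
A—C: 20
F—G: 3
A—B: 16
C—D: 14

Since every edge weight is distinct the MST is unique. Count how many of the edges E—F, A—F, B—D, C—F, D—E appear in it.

Kruskal's algorithm — process edges by increasing weight (ties by edge label):
A—E (1): add. Components now {A,E} {B} {C} {D} {F} {G}
B—C (2): add. Components now {A,E} {B,C} {D} {F} {G}
F—G (3): add. Components now {A,E} {B,C} {D} {F,G}
E—F (4): add. Components now {A,E,F,G} {B,C} {D}
D—F (5): add. Components now {A,D,E,F,G} {B,C}
C—F (7): add. Components now {A,B,C,D,E,F,G}
MST edge set: {A—E, B—C, F—G, E—F, D—F, C—F}.
Of the listed edges, {E—F, C—F} are in the MST → 2.

2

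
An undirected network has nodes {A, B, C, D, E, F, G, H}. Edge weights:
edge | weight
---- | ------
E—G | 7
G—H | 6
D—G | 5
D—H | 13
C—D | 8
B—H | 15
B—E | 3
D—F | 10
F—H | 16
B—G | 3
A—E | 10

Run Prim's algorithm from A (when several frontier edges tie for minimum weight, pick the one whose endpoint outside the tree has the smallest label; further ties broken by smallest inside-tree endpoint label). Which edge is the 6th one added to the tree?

Prim's algorithm from A:
Step 1: cheapest edge leaving the tree is A—E (10); add E.
Step 2: cheapest edge leaving the tree is B—E (3); add B.
Step 3: cheapest edge leaving the tree is B—G (3); add G.
Step 4: cheapest edge leaving the tree is D—G (5); add D.
Step 5: cheapest edge leaving the tree is G—H (6); add H.
Step 6: cheapest edge leaving the tree is C—D (8); add C.
Step 7: cheapest edge leaving the tree is D—F (10); add F.
The 6th edge added is C—D.

C-D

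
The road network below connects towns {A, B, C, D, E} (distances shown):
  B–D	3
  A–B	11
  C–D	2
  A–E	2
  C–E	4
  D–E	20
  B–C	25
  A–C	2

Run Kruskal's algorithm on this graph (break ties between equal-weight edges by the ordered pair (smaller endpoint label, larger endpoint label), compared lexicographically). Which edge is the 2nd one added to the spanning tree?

A-E

Kruskal's algorithm — process edges by increasing weight (ties by edge label):
A–C (2): add. Components now {A,C} {B} {D} {E}
A–E (2): add. Components now {A,C,E} {B} {D}
C–D (2): add. Components now {A,C,D,E} {B}
B–D (3): add. Components now {A,B,C,D,E}
The 2nd edge added is A–E.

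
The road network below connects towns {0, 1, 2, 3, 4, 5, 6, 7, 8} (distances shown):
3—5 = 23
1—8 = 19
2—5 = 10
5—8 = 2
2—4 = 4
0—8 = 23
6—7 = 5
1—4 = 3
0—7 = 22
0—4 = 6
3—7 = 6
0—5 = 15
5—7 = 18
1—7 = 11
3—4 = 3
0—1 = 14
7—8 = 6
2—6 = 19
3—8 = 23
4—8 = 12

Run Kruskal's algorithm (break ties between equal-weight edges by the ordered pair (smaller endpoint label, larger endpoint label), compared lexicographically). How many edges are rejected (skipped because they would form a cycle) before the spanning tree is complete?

0

Kruskal: consider edges lightest-first.
5—8 (2): add — endpoints in different components.
1—4 (3): add — endpoints in different components.
3—4 (3): add — endpoints in different components.
2—4 (4): add — endpoints in different components.
6—7 (5): add — endpoints in different components.
0—4 (6): add — endpoints in different components.
3—7 (6): add — endpoints in different components.
7—8 (6): add — endpoints in different components.
Edges rejected before the tree was complete: 0.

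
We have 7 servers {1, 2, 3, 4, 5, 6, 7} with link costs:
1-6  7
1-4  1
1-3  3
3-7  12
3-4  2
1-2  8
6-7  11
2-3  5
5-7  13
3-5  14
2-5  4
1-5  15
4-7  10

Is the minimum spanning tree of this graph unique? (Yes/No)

Yes

Kruskal: consider edges lightest-first.
1-4 (1): add. Components now {1,4} {2} {3} {5} {6} {7}
3-4 (2): add. Components now {1,3,4} {2} {5} {6} {7}
1-3 (3): skip — 1 and 3 already connected.
2-5 (4): add. Components now {1,3,4} {2,5} {6} {7}
2-3 (5): add. Components now {1,2,3,4,5} {6} {7}
1-6 (7): add. Components now {1,2,3,4,5,6} {7}
1-2 (8): skip — 1 and 2 already connected.
4-7 (10): add. Components now {1,2,3,4,5,6,7}
Every non-tree edge has weight strictly greater than the heaviest edge on the tree path between its endpoints, so the MST is unique.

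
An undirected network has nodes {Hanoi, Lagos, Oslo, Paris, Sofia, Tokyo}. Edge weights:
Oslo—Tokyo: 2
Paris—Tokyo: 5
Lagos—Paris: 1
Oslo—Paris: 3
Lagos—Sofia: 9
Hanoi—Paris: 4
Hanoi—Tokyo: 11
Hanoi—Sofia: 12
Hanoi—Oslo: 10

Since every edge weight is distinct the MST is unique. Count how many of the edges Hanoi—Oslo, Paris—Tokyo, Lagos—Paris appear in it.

1

Sort edges by weight, then run Kruskal:
Lagos—Paris (1): add. Components now {Sofia} {Tokyo} {Lagos,Paris} {Oslo} {Hanoi}
Oslo—Tokyo (2): add. Components now {Sofia} {Oslo,Tokyo} {Lagos,Paris} {Hanoi}
Oslo—Paris (3): add. Components now {Sofia} {Lagos,Oslo,Paris,Tokyo} {Hanoi}
Hanoi—Paris (4): add. Components now {Sofia} {Hanoi,Lagos,Oslo,Paris,Tokyo}
Paris—Tokyo (5): skip — Tokyo and Paris already connected.
Lagos—Sofia (9): add. Components now {Hanoi,Lagos,Oslo,Paris,Sofia,Tokyo}
MST edge set: {Lagos—Paris, Oslo—Tokyo, Oslo—Paris, Hanoi—Paris, Lagos—Sofia}.
Of the listed edges, {Lagos—Paris} are in the MST → 1.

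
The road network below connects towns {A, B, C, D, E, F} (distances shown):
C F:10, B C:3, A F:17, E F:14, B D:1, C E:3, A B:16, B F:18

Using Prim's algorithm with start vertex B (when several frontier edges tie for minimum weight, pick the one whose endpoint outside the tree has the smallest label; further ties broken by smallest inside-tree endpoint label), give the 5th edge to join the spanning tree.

Grow the tree from B using Prim:
Step 1: frontier [B D 1, B C 3, A B 16, B F 18] → take B D (1); add D.
Step 2: frontier [B C 3, A B 16, B F 18] → take B C (3); add C.
Step 3: frontier [A B 16, B F 18, C E 3, C F 10] → take C E (3); add E.
Step 4: frontier [A B 16, B F 18, C F 10, E F 14] → take C F (10); add F.
Step 5: frontier [A B 16, A F 17] → take A B (16); add A.
The 5th edge added is A B.

A-B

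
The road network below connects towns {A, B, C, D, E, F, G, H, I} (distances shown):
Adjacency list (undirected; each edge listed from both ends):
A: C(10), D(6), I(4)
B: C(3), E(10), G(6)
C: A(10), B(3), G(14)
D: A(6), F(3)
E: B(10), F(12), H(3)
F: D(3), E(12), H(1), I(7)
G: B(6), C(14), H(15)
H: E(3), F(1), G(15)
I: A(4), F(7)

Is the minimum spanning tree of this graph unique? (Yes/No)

Kruskal's algorithm — process edges by increasing weight (ties by edge label):
F–H (1): add — endpoints in different components.
B–C (3): add — endpoints in different components.
D–F (3): add — endpoints in different components.
E–H (3): add — endpoints in different components.
A–I (4): add — endpoints in different components.
A–D (6): add — endpoints in different components.
B–G (6): add — endpoints in different components.
F–I (7): skip — F and I already connected.
A–C (10): add — endpoints in different components.
Non-tree edge B–E has weight 10, equal to the heaviest edge on its tree cycle — swapping gives another MST of the same weight. Not unique.

No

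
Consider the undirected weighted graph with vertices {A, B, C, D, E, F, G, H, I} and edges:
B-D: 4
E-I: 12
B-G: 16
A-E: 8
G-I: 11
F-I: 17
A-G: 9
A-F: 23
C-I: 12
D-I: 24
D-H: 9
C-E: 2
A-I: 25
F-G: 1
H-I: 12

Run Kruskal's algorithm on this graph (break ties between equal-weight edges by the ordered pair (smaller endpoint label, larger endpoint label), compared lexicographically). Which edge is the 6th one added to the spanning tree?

D-H

Kruskal's algorithm — process edges by increasing weight (ties by edge label):
F-G (1): add — endpoints in different components.
C-E (2): add — endpoints in different components.
B-D (4): add — endpoints in different components.
A-E (8): add — endpoints in different components.
A-G (9): add — endpoints in different components.
D-H (9): add — endpoints in different components.
G-I (11): add — endpoints in different components.
C-I (12): skip — C and I already connected.
E-I (12): skip — E and I already connected.
H-I (12): add — endpoints in different components.
The 6th edge added is D-H.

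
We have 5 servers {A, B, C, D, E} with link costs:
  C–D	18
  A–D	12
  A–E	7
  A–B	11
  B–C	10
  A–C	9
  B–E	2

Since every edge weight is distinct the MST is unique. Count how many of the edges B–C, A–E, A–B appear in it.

Kruskal: consider edges lightest-first.
B–E (2): add — endpoints in different components.
A–E (7): add — endpoints in different components.
A–C (9): add — endpoints in different components.
B–C (10): skip — B and C already connected.
A–B (11): skip — A and B already connected.
A–D (12): add — endpoints in different components.
MST edge set: {B–E, A–E, A–C, A–D}.
Of the listed edges, {A–E} are in the MST → 1.

1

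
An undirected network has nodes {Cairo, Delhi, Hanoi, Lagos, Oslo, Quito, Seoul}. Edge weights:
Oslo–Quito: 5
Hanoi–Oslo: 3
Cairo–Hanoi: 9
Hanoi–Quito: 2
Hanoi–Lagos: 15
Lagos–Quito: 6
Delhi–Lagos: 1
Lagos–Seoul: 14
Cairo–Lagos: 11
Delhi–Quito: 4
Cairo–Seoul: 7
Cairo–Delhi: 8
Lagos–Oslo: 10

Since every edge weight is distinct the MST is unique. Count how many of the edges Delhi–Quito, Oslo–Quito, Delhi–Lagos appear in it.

2

Sort edges by weight, then run Kruskal:
Delhi–Lagos (1): add. Components now {Quito} {Seoul} {Delhi,Lagos} {Oslo} {Cairo} {Hanoi}
Hanoi–Quito (2): add. Components now {Hanoi,Quito} {Seoul} {Delhi,Lagos} {Oslo} {Cairo}
Hanoi–Oslo (3): add. Components now {Hanoi,Oslo,Quito} {Seoul} {Delhi,Lagos} {Cairo}
Delhi–Quito (4): add. Components now {Delhi,Hanoi,Lagos,Oslo,Quito} {Seoul} {Cairo}
Oslo–Quito (5): skip — Quito and Oslo already connected.
Lagos–Quito (6): skip — Quito and Lagos already connected.
Cairo–Seoul (7): add. Components now {Delhi,Hanoi,Lagos,Oslo,Quito} {Cairo,Seoul}
Cairo–Delhi (8): add. Components now {Cairo,Delhi,Hanoi,Lagos,Oslo,Quito,Seoul}
MST edge set: {Delhi–Lagos, Hanoi–Quito, Hanoi–Oslo, Delhi–Quito, Cairo–Seoul, Cairo–Delhi}.
Of the listed edges, {Delhi–Quito, Delhi–Lagos} are in the MST → 2.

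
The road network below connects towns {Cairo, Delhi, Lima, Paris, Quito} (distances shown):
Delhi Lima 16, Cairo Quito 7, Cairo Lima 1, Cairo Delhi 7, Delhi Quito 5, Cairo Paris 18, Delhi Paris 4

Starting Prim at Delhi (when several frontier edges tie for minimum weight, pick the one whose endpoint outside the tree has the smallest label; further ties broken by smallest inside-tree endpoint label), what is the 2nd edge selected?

Prim's algorithm from Delhi:
Step 1: frontier [Delhi Paris 4, Delhi Quito 5, Cairo Delhi 7, Delhi Lima 16] → take Delhi Paris (4); add Paris.
Step 2: frontier [Delhi Quito 5, Cairo Delhi 7, Delhi Lima 16, Cairo Paris 18] → take Delhi Quito (5); add Quito.
Step 3: frontier [Cairo Delhi 7, Delhi Lima 16, Cairo Paris 18, Cairo Quito 7] → take Cairo Delhi (7); add Cairo.
Step 4: frontier [Cairo Lima 1, Delhi Lima 16] → take Cairo Lima (1); add Lima.
The 2nd edge added is Delhi Quito.

Delhi-Quito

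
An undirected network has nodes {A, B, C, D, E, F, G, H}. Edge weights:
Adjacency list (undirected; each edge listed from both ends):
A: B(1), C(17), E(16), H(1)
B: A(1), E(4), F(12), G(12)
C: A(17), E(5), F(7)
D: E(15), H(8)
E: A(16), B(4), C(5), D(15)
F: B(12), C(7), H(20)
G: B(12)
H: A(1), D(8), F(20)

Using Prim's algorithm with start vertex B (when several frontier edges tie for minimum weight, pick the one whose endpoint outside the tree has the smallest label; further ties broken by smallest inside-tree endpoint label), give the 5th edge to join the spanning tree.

Grow the tree from B using Prim:
Step 1: cheapest edge leaving the tree is A—B (1); add A.
Step 2: cheapest edge leaving the tree is A—H (1); add H.
Step 3: cheapest edge leaving the tree is B—E (4); add E.
Step 4: cheapest edge leaving the tree is C—E (5); add C.
Step 5: cheapest edge leaving the tree is C—F (7); add F.
Step 6: cheapest edge leaving the tree is D—H (8); add D.
Step 7: cheapest edge leaving the tree is B—G (12); add G.
The 5th edge added is C—F.

C-F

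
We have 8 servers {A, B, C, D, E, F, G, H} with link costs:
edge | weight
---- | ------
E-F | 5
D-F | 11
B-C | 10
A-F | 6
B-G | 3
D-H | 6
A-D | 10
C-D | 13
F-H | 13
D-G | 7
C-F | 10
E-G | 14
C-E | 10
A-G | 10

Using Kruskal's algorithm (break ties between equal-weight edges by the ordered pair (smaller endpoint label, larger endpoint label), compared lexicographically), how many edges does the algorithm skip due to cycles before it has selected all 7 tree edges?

1

Kruskal: consider edges lightest-first.
B-G (3): add — endpoints in different components.
E-F (5): add — endpoints in different components.
A-F (6): add — endpoints in different components.
D-H (6): add — endpoints in different components.
D-G (7): add — endpoints in different components.
A-D (10): add — endpoints in different components.
A-G (10): skip — A and G already connected.
B-C (10): add — endpoints in different components.
Edges rejected before the tree was complete: 1.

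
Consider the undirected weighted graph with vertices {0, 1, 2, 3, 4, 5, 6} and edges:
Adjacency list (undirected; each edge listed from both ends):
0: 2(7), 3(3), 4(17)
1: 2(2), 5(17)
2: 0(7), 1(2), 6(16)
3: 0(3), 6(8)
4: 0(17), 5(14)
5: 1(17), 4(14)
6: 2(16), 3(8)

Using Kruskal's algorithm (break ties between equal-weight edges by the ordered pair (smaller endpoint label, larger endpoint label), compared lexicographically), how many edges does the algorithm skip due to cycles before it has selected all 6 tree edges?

Sort edges by weight, then run Kruskal:
1 2 (2): add. Components now {0} {1,2} {3} {4} {5} {6}
0 3 (3): add. Components now {0,3} {1,2} {4} {5} {6}
0 2 (7): add. Components now {0,1,2,3} {4} {5} {6}
3 6 (8): add. Components now {0,1,2,3,6} {4} {5}
4 5 (14): add. Components now {0,1,2,3,6} {4,5}
2 6 (16): skip — 2 and 6 already connected.
0 4 (17): add. Components now {0,1,2,3,4,5,6}
Edges rejected before the tree was complete: 1.

1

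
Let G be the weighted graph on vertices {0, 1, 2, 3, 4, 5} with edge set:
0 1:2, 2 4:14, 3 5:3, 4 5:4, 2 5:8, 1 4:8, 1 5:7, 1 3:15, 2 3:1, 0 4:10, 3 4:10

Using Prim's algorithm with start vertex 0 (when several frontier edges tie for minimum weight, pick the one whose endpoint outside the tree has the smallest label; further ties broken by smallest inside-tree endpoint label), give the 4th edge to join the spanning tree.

2-3

Grow the tree from 0 using Prim:
Step 1: cheapest edge leaving the tree is 0 1 (2); add 1.
Step 2: cheapest edge leaving the tree is 1 5 (7); add 5.
Step 3: cheapest edge leaving the tree is 3 5 (3); add 3.
Step 4: cheapest edge leaving the tree is 2 3 (1); add 2.
Step 5: cheapest edge leaving the tree is 4 5 (4); add 4.
The 4th edge added is 2 3.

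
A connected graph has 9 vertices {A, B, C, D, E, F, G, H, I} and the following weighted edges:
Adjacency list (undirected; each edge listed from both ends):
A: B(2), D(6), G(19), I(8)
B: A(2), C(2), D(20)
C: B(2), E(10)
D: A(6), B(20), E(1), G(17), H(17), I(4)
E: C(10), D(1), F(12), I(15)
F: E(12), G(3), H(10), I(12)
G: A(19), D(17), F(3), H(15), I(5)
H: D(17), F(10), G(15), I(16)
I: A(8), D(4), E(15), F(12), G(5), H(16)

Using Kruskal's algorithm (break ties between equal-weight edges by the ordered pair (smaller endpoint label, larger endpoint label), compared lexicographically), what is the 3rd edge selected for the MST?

B-C

Kruskal's algorithm — process edges by increasing weight (ties by edge label):
D–E (1): add — endpoints in different components.
A–B (2): add — endpoints in different components.
B–C (2): add — endpoints in different components.
F–G (3): add — endpoints in different components.
D–I (4): add — endpoints in different components.
G–I (5): add — endpoints in different components.
A–D (6): add — endpoints in different components.
A–I (8): skip — A and I already connected.
C–E (10): skip — C and E already connected.
F–H (10): add — endpoints in different components.
The 3rd edge added is B–C.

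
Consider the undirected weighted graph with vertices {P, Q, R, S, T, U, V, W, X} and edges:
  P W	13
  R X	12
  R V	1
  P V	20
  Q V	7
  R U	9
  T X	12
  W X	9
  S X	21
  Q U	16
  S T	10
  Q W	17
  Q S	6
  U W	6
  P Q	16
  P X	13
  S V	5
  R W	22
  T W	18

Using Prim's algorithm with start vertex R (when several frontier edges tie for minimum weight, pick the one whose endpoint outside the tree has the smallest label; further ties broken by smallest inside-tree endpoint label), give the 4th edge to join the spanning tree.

R-U

Prim's algorithm from R:
Step 1: cheapest edge leaving the tree is R V (1); add V.
Step 2: cheapest edge leaving the tree is S V (5); add S.
Step 3: cheapest edge leaving the tree is Q S (6); add Q.
Step 4: cheapest edge leaving the tree is R U (9); add U.
Step 5: cheapest edge leaving the tree is U W (6); add W.
Step 6: cheapest edge leaving the tree is W X (9); add X.
Step 7: cheapest edge leaving the tree is S T (10); add T.
Step 8: cheapest edge leaving the tree is P W (13); add P.
The 4th edge added is R U.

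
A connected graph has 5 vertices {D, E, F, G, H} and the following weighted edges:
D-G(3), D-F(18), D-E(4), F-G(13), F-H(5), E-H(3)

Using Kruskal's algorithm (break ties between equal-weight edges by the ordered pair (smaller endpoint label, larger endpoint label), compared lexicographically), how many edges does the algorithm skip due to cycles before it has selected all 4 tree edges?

0

Kruskal: consider edges lightest-first.
D-G (3): add. Components now {D,G} {E} {F} {H}
E-H (3): add. Components now {D,G} {E,H} {F}
D-E (4): add. Components now {D,E,G,H} {F}
F-H (5): add. Components now {D,E,F,G,H}
Edges rejected before the tree was complete: 0.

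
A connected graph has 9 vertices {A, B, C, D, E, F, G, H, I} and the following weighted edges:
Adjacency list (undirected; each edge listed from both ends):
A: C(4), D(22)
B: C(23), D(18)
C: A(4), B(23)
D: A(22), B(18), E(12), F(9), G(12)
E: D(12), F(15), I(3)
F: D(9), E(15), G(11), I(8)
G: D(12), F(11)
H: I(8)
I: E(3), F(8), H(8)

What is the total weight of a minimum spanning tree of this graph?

Grow the tree from B using Prim:
Step 1: frontier [B-D 18, B-C 23] → take B-D (18); add D.
Step 2: frontier [B-C 23, D-F 9, D-E 12, D-G 12, A-D 22] → take D-F (9); add F.
Step 3: frontier [B-C 23, D-E 12, D-G 12, A-D 22, F-I 8, F-G 11, E-F 15] → take F-I (8); add I.
Step 4: frontier [B-C 23, D-E 12, D-G 12, A-D 22, F-G 11, E-F 15, E-I 3, H-I 8] → take E-I (3); add E.
Step 5: frontier [B-C 23, D-G 12, A-D 22, F-G 11, H-I 8] → take H-I (8); add H.
Step 6: frontier [B-C 23, D-G 12, A-D 22, F-G 11] → take F-G (11); add G.
Step 7: frontier [B-C 23, A-D 22] → take A-D (22); add A.
Step 8: frontier [A-C 4, B-C 23] → take A-C (4); add C.
MST edges: B-D, D-F, F-I, E-I, H-I, F-G, A-D, A-C; total weight 18+9+8+3+8+11+22+4 = 83.

83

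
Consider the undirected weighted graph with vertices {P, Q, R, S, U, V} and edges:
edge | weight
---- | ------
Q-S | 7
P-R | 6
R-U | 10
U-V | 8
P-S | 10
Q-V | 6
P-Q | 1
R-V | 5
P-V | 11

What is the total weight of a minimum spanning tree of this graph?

Kruskal: consider edges lightest-first.
P-Q (1): add. Components now {P,Q} {R} {U} {S} {V}
R-V (5): add. Components now {P,Q} {R,V} {U} {S}
P-R (6): add. Components now {P,Q,R,V} {U} {S}
Q-V (6): skip — V and Q already connected.
Q-S (7): add. Components now {P,Q,R,S,V} {U}
U-V (8): add. Components now {P,Q,R,S,U,V}
MST edges: P-Q, R-V, P-R, Q-S, U-V; total weight 1+5+6+7+8 = 27.

27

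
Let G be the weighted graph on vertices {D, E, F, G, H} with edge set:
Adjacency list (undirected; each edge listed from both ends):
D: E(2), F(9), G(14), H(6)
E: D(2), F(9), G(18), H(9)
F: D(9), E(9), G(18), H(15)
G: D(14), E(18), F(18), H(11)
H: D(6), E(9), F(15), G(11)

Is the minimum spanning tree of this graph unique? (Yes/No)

Sort edges by weight, then run Kruskal:
D E (2): add. Components now {D,E} {F} {G} {H}
D H (6): add. Components now {D,E,H} {F} {G}
D F (9): add. Components now {D,E,F,H} {G}
E F (9): skip — E and F already connected.
E H (9): skip — E and H already connected.
G H (11): add. Components now {D,E,F,G,H}
Non-tree edge E F has weight 9, equal to the heaviest edge on its tree cycle — swapping gives another MST of the same weight. Not unique.

No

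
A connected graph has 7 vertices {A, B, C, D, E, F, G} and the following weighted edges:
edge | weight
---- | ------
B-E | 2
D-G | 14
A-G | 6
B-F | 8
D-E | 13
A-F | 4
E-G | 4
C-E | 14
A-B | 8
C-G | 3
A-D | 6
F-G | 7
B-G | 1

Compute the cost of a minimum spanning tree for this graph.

22

Kruskal's algorithm — process edges by increasing weight (ties by edge label):
B-G (1): add. Components now {A} {B,G} {C} {D} {E} {F}
B-E (2): add. Components now {A} {B,E,G} {C} {D} {F}
C-G (3): add. Components now {A} {B,C,E,G} {D} {F}
A-F (4): add. Components now {A,F} {B,C,E,G} {D}
E-G (4): skip — E and G already connected.
A-D (6): add. Components now {A,D,F} {B,C,E,G}
A-G (6): add. Components now {A,B,C,D,E,F,G}
MST edges: B-G, B-E, C-G, A-F, A-D, A-G; total weight 1+2+3+4+6+6 = 22.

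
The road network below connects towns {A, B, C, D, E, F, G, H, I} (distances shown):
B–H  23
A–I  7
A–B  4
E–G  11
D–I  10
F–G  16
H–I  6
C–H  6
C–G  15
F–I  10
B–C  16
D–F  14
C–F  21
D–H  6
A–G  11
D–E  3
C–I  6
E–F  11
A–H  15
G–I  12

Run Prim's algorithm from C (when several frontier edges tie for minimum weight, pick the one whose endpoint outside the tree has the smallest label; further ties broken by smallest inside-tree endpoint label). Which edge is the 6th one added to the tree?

A-B

Grow the tree from C using Prim:
Step 1: cheapest edge leaving the tree is C–H (6); add H.
Step 2: cheapest edge leaving the tree is D–H (6); add D.
Step 3: cheapest edge leaving the tree is D–E (3); add E.
Step 4: cheapest edge leaving the tree is C–I (6); add I.
Step 5: cheapest edge leaving the tree is A–I (7); add A.
Step 6: cheapest edge leaving the tree is A–B (4); add B.
Step 7: cheapest edge leaving the tree is F–I (10); add F.
Step 8: cheapest edge leaving the tree is A–G (11); add G.
The 6th edge added is A–B.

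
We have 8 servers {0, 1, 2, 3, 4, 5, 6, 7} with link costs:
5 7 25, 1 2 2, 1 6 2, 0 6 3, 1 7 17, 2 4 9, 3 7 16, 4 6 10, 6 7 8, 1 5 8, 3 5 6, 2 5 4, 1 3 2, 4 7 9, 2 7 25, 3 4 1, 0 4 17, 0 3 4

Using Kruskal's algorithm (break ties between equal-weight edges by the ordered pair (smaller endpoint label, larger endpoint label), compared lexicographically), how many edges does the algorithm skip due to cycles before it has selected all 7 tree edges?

3

Kruskal's algorithm — process edges by increasing weight (ties by edge label):
3 4 (1): add — endpoints in different components.
1 2 (2): add — endpoints in different components.
1 3 (2): add — endpoints in different components.
1 6 (2): add — endpoints in different components.
0 6 (3): add — endpoints in different components.
0 3 (4): skip — 0 and 3 already connected.
2 5 (4): add — endpoints in different components.
3 5 (6): skip — 3 and 5 already connected.
1 5 (8): skip — 1 and 5 already connected.
6 7 (8): add — endpoints in different components.
Edges rejected before the tree was complete: 3.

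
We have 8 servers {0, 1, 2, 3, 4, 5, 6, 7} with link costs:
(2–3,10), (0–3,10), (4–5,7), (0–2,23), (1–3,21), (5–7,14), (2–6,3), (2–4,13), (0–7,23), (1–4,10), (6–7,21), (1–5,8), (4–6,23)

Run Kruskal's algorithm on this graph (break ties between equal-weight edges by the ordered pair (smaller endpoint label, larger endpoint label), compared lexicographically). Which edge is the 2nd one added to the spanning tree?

4-5

Sort edges by weight, then run Kruskal:
2–6 (3): add — endpoints in different components.
4–5 (7): add — endpoints in different components.
1–5 (8): add — endpoints in different components.
0–3 (10): add — endpoints in different components.
1–4 (10): skip — 1 and 4 already connected.
2–3 (10): add — endpoints in different components.
2–4 (13): add — endpoints in different components.
5–7 (14): add — endpoints in different components.
The 2nd edge added is 4–5.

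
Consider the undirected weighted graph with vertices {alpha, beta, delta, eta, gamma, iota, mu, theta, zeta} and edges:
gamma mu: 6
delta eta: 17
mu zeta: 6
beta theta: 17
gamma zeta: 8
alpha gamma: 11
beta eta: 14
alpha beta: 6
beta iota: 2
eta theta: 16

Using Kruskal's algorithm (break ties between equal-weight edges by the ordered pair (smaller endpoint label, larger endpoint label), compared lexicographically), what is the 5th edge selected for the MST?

alpha-gamma

Kruskal's algorithm — process edges by increasing weight (ties by edge label):
beta iota (2): add — endpoints in different components.
alpha beta (6): add — endpoints in different components.
gamma mu (6): add — endpoints in different components.
mu zeta (6): add — endpoints in different components.
gamma zeta (8): skip — zeta and gamma already connected.
alpha gamma (11): add — endpoints in different components.
beta eta (14): add — endpoints in different components.
eta theta (16): add — endpoints in different components.
beta theta (17): skip — beta and theta already connected.
delta eta (17): add — endpoints in different components.
The 5th edge added is alpha gamma.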